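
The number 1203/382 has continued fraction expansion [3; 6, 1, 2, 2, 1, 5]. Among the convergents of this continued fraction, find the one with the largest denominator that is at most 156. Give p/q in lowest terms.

211/67

a_0 = 3: 3/1  (≤ bound)
a_1 = 6: 19/6  (≤ bound)
a_2 = 1: 22/7  (≤ bound)
a_3 = 2: 63/20  (≤ bound)
a_4 = 2: 148/47  (≤ bound)
a_5 = 1: 211/67  (≤ bound)
a_6 = 5: 1203/382  (> 156, stop)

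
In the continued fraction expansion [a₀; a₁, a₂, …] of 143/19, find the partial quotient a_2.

1

143 = 7·19 + 10, so a_0 = 7
19 = 1·10 + 9, so a_1 = 1
10 = 1·9 + 1, so a_2 = 1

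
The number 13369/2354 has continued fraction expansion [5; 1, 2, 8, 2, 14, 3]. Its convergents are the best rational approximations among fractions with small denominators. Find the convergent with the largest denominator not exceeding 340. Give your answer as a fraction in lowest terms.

List convergents until the denominator exceeds the bound:
a_0 = 5: 5/1  (≤ bound)
a_1 = 1: 6/1  (≤ bound)
a_2 = 2: 17/3  (≤ bound)
a_3 = 8: 142/25  (≤ bound)
a_4 = 2: 301/53  (≤ bound)
a_5 = 14: 4356/767  (> 340, stop)

301/53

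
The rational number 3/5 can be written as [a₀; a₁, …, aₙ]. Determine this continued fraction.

[0; 1, 1, 2]

Run the Euclidean algorithm, recording each quotient:
3 ÷ 5 → quotient 0, remainder 3
5 ÷ 3 → quotient 1, remainder 2
3 ÷ 2 → quotient 1, remainder 1
2 ÷ 1 → quotient 2, remainder 0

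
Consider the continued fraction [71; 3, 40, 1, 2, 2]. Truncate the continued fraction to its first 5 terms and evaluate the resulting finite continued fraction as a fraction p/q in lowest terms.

Use the convergent recurrence hₖ = aₖ·hₖ₋₁ + hₖ₋₂ (and likewise for the denominators kₖ):
a_0 = 71: 71/1
a_1 = 3: 214/3
a_2 = 40: 8631/121
a_3 = 1: 8845/124
a_4 = 2: 26321/369

26321/369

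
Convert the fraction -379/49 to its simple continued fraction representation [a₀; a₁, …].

[-8; 3, 1, 3, 3]

-379 = -8·49 + 13, so a_0 = -8
49 = 3·13 + 10, so a_1 = 3
13 = 1·10 + 3, so a_2 = 1
10 = 3·3 + 1, so a_3 = 3
3 = 3·1 + 0, so a_4 = 3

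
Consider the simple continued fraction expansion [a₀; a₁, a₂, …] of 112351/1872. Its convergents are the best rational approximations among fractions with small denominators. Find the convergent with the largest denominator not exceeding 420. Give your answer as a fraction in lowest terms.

18125/302

List convergents until the denominator exceeds the bound:
a_0 = 60: 60/1  (≤ bound)
a_1 = 60: 3601/60  (≤ bound)
a_2 = 2: 7262/121  (≤ bound)
a_3 = 1: 10863/181  (≤ bound)
a_4 = 1: 18125/302  (≤ bound)
a_5 = 2: 47113/785  (> 420, stop)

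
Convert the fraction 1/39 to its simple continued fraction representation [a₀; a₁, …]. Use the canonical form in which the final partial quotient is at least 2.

[0; 39]

1 ÷ 39 → quotient 0, remainder 1
39 ÷ 1 → quotient 39, remainder 0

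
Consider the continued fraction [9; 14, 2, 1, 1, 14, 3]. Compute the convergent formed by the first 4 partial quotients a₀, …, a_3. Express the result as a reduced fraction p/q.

a_0 = 9: 9/1
a_1 = 14: 127/14
a_2 = 2: 263/29
a_3 = 1: 390/43

390/43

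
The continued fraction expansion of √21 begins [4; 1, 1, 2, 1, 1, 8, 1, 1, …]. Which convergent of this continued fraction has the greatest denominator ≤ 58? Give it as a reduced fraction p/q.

55/12

a_0 = 4: 4/1  (≤ bound)
a_1 = 1: 5/1  (≤ bound)
a_2 = 1: 9/2  (≤ bound)
a_3 = 2: 23/5  (≤ bound)
a_4 = 1: 32/7  (≤ bound)
a_5 = 1: 55/12  (≤ bound)
a_6 = 8: 472/103  (> 58, stop)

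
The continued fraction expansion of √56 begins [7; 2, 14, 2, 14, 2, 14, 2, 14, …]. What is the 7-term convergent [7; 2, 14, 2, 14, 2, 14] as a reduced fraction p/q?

a_0 = 7: 7/1
a_1 = 2: 15/2
a_2 = 14: 217/29
a_3 = 2: 449/60
a_4 = 14: 6503/869
a_5 = 2: 13455/1798
a_6 = 14: 194873/26041

194873/26041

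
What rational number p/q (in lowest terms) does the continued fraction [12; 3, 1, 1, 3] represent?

Starting at the tail and folding back:
Start with 3.
1 + 1/(3/1) = 1 + 1/3 = 4/3
1 + 1/(4/3) = 1 + 3/4 = 7/4
3 + 1/(7/4) = 3 + 4/7 = 25/7
12 + 1/(25/7) = 12 + 7/25 = 307/25

307/25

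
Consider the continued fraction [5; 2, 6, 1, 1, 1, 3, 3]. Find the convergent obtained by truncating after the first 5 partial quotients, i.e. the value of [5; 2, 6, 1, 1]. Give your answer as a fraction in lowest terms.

153/28

Start with 1.
1 + 1/(1/1) = 1 + 1/1 = 2/1
6 + 1/(2/1) = 6 + 1/2 = 13/2
2 + 1/(13/2) = 2 + 2/13 = 28/13
5 + 1/(28/13) = 5 + 13/28 = 153/28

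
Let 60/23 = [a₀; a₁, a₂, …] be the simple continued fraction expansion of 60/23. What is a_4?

1

Run the Euclidean algorithm, recording each quotient:
60 ÷ 23 → quotient 2, remainder 14
23 ÷ 14 → quotient 1, remainder 9
14 ÷ 9 → quotient 1, remainder 5
9 ÷ 5 → quotient 1, remainder 4
5 ÷ 4 → quotient 1, remainder 1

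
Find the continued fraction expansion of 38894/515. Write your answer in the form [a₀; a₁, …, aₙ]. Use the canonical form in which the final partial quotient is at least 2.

38894 ÷ 515 → quotient 75, remainder 269
515 ÷ 269 → quotient 1, remainder 246
269 ÷ 246 → quotient 1, remainder 23
246 ÷ 23 → quotient 10, remainder 16
23 ÷ 16 → quotient 1, remainder 7
16 ÷ 7 → quotient 2, remainder 2
7 ÷ 2 → quotient 3, remainder 1
2 ÷ 1 → quotient 2, remainder 0

[75; 1, 1, 10, 1, 2, 3, 2]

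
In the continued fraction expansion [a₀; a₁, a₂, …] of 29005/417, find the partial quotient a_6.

1

Apply division with remainder until the remainder is 0:
⌊29005/417⌋ = 69, remainder 232
⌊417/232⌋ = 1, remainder 185
⌊232/185⌋ = 1, remainder 47
⌊185/47⌋ = 3, remainder 44
⌊47/44⌋ = 1, remainder 3
⌊44/3⌋ = 14, remainder 2
⌊3/2⌋ = 1, remainder 1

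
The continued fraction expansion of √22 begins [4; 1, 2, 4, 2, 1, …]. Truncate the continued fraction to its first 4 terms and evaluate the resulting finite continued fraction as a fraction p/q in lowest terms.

a_0 = 4: 4/1
a_1 = 1: 5/1
a_2 = 2: 14/3
a_3 = 4: 61/13

61/13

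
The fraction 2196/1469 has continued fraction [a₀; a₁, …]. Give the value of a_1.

Repeatedly divide and take the remainder:
⌊2196/1469⌋ = 1, remainder 727
⌊1469/727⌋ = 2, remainder 15

2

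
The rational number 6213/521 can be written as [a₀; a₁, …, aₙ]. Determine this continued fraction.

Run the Euclidean algorithm, recording each quotient:
6213 = 11·521 + 482, so a_0 = 11
521 = 1·482 + 39, so a_1 = 1
482 = 12·39 + 14, so a_2 = 12
39 = 2·14 + 11, so a_3 = 2
14 = 1·11 + 3, so a_4 = 1
11 = 3·3 + 2, so a_5 = 3
3 = 1·2 + 1, so a_6 = 1
2 = 2·1 + 0, so a_7 = 2

[11; 1, 12, 2, 1, 3, 1, 2]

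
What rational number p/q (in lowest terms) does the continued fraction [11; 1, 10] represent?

Compute successive convergents:
a_0 = 11: 11/1
a_1 = 1: 12/1
a_2 = 10: 131/11

131/11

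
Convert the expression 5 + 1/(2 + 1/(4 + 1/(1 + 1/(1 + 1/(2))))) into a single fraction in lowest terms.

Build up convergents one term at a time:
a_0 = 5: 5/1
a_1 = 2: 11/2
a_2 = 4: 49/9
a_3 = 1: 60/11
a_4 = 1: 109/20
a_5 = 2: 278/51

278/51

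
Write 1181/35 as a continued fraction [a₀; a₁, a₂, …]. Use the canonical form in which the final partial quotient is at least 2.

[33; 1, 2, 1, 8]

Run the Euclidean algorithm, recording each quotient:
⌊1181/35⌋ = 33, remainder 26
⌊35/26⌋ = 1, remainder 9
⌊26/9⌋ = 2, remainder 8
⌊9/8⌋ = 1, remainder 1
⌊8/1⌋ = 8, remainder 0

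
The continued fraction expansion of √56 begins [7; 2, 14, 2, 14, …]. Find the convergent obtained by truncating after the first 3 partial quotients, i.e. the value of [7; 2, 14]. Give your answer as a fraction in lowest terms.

Compute successive convergents:
a_0 = 7: 7/1
a_1 = 2: 15/2
a_2 = 14: 217/29

217/29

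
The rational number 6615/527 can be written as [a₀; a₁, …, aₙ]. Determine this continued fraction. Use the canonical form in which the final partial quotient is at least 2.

6615 = 12·527 + 291, so a_0 = 12
527 = 1·291 + 236, so a_1 = 1
291 = 1·236 + 55, so a_2 = 1
236 = 4·55 + 16, so a_3 = 4
55 = 3·16 + 7, so a_4 = 3
16 = 2·7 + 2, so a_5 = 2
7 = 3·2 + 1, so a_6 = 3
2 = 2·1 + 0, so a_7 = 2

[12; 1, 1, 4, 3, 2, 3, 2]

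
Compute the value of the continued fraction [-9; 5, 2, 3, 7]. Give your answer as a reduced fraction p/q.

-2442/277

a_0 = -9: -9/1
a_1 = 5: -44/5
a_2 = 2: -97/11
a_3 = 3: -335/38
a_4 = 7: -2442/277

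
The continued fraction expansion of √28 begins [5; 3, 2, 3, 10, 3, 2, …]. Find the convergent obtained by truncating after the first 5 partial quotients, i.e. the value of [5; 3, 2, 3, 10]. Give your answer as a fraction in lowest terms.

1307/247

Start with 10.
3 + 1/(10/1) = 3 + 1/10 = 31/10
2 + 1/(31/10) = 2 + 10/31 = 72/31
3 + 1/(72/31) = 3 + 31/72 = 247/72
5 + 1/(247/72) = 5 + 72/247 = 1307/247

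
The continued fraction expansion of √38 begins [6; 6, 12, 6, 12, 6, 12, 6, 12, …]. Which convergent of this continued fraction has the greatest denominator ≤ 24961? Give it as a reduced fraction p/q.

a_0 = 6: 6/1  (≤ bound)
a_1 = 6: 37/6  (≤ bound)
a_2 = 12: 450/73  (≤ bound)
a_3 = 6: 2737/444  (≤ bound)
a_4 = 12: 33294/5401  (≤ bound)
a_5 = 6: 202501/32850  (> 24961, stop)

33294/5401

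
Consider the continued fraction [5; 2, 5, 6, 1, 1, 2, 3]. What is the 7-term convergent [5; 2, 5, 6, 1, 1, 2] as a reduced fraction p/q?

2035/373

Build up convergents one term at a time:
a_0 = 5: 5/1
a_1 = 2: 11/2
a_2 = 5: 60/11
a_3 = 6: 371/68
a_4 = 1: 431/79
a_5 = 1: 802/147
a_6 = 2: 2035/373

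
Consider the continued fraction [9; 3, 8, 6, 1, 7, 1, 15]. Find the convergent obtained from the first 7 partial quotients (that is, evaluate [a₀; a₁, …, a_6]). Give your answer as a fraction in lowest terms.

Use the convergent recurrence hₖ = aₖ·hₖ₋₁ + hₖ₋₂ (and likewise for the denominators kₖ):
a_0 = 9: 9/1
a_1 = 3: 28/3
a_2 = 8: 233/25
a_3 = 6: 1426/153
a_4 = 1: 1659/178
a_5 = 7: 13039/1399
a_6 = 1: 14698/1577

14698/1577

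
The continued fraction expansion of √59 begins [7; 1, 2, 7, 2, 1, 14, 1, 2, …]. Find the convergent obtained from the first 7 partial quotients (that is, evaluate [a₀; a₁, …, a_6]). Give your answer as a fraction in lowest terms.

7781/1013

a_0 = 7: 7/1
a_1 = 1: 8/1
a_2 = 2: 23/3
a_3 = 7: 169/22
a_4 = 2: 361/47
a_5 = 1: 530/69
a_6 = 14: 7781/1013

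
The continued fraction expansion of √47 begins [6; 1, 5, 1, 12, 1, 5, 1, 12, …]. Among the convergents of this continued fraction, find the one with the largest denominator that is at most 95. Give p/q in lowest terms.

List convergents until the denominator exceeds the bound:
a_0 = 6: 6/1  (≤ bound)
a_1 = 1: 7/1  (≤ bound)
a_2 = 5: 41/6  (≤ bound)
a_3 = 1: 48/7  (≤ bound)
a_4 = 12: 617/90  (≤ bound)
a_5 = 1: 665/97  (> 95, stop)

617/90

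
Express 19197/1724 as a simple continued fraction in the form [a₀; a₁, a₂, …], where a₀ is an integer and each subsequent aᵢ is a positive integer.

Run the Euclidean algorithm, recording each quotient:
19197 ÷ 1724 → quotient 11, remainder 233
1724 ÷ 233 → quotient 7, remainder 93
233 ÷ 93 → quotient 2, remainder 47
93 ÷ 47 → quotient 1, remainder 46
47 ÷ 46 → quotient 1, remainder 1
46 ÷ 1 → quotient 46, remainder 0

[11; 7, 2, 1, 1, 46]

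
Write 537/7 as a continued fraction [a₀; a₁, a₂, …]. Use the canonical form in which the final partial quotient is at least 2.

Run the Euclidean algorithm, recording each quotient:
537 ÷ 7 → quotient 76, remainder 5
7 ÷ 5 → quotient 1, remainder 2
5 ÷ 2 → quotient 2, remainder 1
2 ÷ 1 → quotient 2, remainder 0

[76; 1, 2, 2]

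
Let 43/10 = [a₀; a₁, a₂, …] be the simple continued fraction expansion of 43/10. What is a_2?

Run the Euclidean algorithm, recording each quotient:
43 = 4·10 + 3, so a_0 = 4
10 = 3·3 + 1, so a_1 = 3
3 = 3·1 + 0, so a_2 = 3

3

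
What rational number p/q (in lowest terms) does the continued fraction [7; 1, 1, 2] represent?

38/5

Collapse the nested fraction from the inside out:
Start with 2.
1 + 1/(2/1) = 1 + 1/2 = 3/2
1 + 1/(3/2) = 1 + 2/3 = 5/3
7 + 1/(5/3) = 7 + 3/5 = 38/5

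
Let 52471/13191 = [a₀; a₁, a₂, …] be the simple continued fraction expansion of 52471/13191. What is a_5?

5

⌊52471/13191⌋ = 3, remainder 12898
⌊13191/12898⌋ = 1, remainder 293
⌊12898/293⌋ = 44, remainder 6
⌊293/6⌋ = 48, remainder 5
⌊6/5⌋ = 1, remainder 1
⌊5/1⌋ = 5, remainder 0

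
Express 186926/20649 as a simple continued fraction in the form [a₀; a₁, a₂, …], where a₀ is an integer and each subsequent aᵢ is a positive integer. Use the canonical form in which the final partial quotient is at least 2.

186926 ÷ 20649 → quotient 9, remainder 1085
20649 ÷ 1085 → quotient 19, remainder 34
1085 ÷ 34 → quotient 31, remainder 31
34 ÷ 31 → quotient 1, remainder 3
31 ÷ 3 → quotient 10, remainder 1
3 ÷ 1 → quotient 3, remainder 0

[9; 19, 31, 1, 10, 3]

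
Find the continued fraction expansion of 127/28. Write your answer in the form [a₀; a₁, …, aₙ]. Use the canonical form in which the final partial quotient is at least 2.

127 ÷ 28 → quotient 4, remainder 15
28 ÷ 15 → quotient 1, remainder 13
15 ÷ 13 → quotient 1, remainder 2
13 ÷ 2 → quotient 6, remainder 1
2 ÷ 1 → quotient 2, remainder 0

[4; 1, 1, 6, 2]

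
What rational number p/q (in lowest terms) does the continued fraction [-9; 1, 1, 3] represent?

-59/7

Start with 3.
1 + 1/(3/1) = 1 + 1/3 = 4/3
1 + 1/(4/3) = 1 + 3/4 = 7/4
-9 + 1/(7/4) = -9 + 4/7 = -59/7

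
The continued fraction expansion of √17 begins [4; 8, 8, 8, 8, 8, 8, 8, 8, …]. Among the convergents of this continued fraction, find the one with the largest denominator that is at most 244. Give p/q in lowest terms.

268/65

List convergents until the denominator exceeds the bound:
a_0 = 4: 4/1  (≤ bound)
a_1 = 8: 33/8  (≤ bound)
a_2 = 8: 268/65  (≤ bound)
a_3 = 8: 2177/528  (> 244, stop)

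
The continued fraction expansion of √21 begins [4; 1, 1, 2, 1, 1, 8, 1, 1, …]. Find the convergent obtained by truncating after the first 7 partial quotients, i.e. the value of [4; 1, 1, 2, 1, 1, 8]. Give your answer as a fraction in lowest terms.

472/103

Collapse the nested fraction from the inside out:
Start with 8.
1 + 1/(8/1) = 1 + 1/8 = 9/8
1 + 1/(9/8) = 1 + 8/9 = 17/9
2 + 1/(17/9) = 2 + 9/17 = 43/17
1 + 1/(43/17) = 1 + 17/43 = 60/43
1 + 1/(60/43) = 1 + 43/60 = 103/60
4 + 1/(103/60) = 4 + 60/103 = 472/103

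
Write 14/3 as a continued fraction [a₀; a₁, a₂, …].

[4; 1, 2]

14 ÷ 3 → quotient 4, remainder 2
3 ÷ 2 → quotient 1, remainder 1
2 ÷ 1 → quotient 2, remainder 0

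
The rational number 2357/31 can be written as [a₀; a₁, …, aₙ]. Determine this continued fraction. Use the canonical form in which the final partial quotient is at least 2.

Repeatedly divide and take the remainder:
2357 = 76·31 + 1, so a_0 = 76
31 = 31·1 + 0, so a_1 = 31

[76; 31]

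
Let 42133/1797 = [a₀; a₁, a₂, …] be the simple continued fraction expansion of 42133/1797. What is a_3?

Apply division with remainder until the remainder is 0:
42133 ÷ 1797 → quotient 23, remainder 802
1797 ÷ 802 → quotient 2, remainder 193
802 ÷ 193 → quotient 4, remainder 30
193 ÷ 30 → quotient 6, remainder 13

6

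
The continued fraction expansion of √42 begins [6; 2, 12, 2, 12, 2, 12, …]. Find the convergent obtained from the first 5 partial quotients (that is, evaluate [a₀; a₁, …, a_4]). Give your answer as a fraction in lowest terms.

a_0 = 6: 6/1
a_1 = 2: 13/2
a_2 = 12: 162/25
a_3 = 2: 337/52
a_4 = 12: 4206/649

4206/649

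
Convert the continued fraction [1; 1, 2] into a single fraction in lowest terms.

5/3

Start with 2.
1 + 1/(2/1) = 1 + 1/2 = 3/2
1 + 1/(3/2) = 1 + 2/3 = 5/3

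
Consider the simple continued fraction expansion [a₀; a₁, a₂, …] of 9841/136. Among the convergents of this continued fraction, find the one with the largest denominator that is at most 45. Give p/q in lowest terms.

1809/25

a_0 = 72: 72/1  (≤ bound)
a_1 = 2: 145/2  (≤ bound)
a_2 = 1: 217/3  (≤ bound)
a_3 = 3: 796/11  (≤ bound)
a_4 = 2: 1809/25  (≤ bound)
a_5 = 5: 9841/136  (> 45, stop)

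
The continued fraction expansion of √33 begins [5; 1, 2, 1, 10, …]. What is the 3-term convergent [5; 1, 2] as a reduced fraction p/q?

17/3

Compute successive convergents:
a_0 = 5: 5/1
a_1 = 1: 6/1
a_2 = 2: 17/3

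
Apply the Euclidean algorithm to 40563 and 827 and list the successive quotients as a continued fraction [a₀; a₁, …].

[49; 20, 1, 2, 13]

Apply division with remainder until the remainder is 0:
40563 = 49·827 + 40, so a_0 = 49
827 = 20·40 + 27, so a_1 = 20
40 = 1·27 + 13, so a_2 = 1
27 = 2·13 + 1, so a_3 = 2
13 = 13·1 + 0, so a_4 = 13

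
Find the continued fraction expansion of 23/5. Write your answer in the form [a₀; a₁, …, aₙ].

Repeatedly divide and take the remainder:
23 ÷ 5 → quotient 4, remainder 3
5 ÷ 3 → quotient 1, remainder 2
3 ÷ 2 → quotient 1, remainder 1
2 ÷ 1 → quotient 2, remainder 0

[4; 1, 1, 2]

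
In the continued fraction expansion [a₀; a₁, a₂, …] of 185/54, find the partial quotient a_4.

185 = 3·54 + 23, so a_0 = 3
54 = 2·23 + 8, so a_1 = 2
23 = 2·8 + 7, so a_2 = 2
8 = 1·7 + 1, so a_3 = 1
7 = 7·1 + 0, so a_4 = 7

7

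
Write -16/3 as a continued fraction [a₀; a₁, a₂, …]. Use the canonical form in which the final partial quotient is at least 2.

⌊-16/3⌋ = -6, remainder 2
⌊3/2⌋ = 1, remainder 1
⌊2/1⌋ = 2, remainder 0

[-6; 1, 2]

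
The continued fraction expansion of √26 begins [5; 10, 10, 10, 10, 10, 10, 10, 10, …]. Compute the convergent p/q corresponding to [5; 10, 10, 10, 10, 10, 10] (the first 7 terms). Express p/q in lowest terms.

Starting at the tail and folding back:
Start with 10.
10 + 1/(10/1) = 10 + 1/10 = 101/10
10 + 1/(101/10) = 10 + 10/101 = 1020/101
10 + 1/(1020/101) = 10 + 101/1020 = 10301/1020
10 + 1/(10301/1020) = 10 + 1020/10301 = 104030/10301
10 + 1/(104030/10301) = 10 + 10301/104030 = 1050601/104030
5 + 1/(1050601/104030) = 5 + 104030/1050601 = 5357035/1050601

5357035/1050601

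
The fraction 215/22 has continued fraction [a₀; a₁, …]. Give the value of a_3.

⌊215/22⌋ = 9, remainder 17
⌊22/17⌋ = 1, remainder 5
⌊17/5⌋ = 3, remainder 2
⌊5/2⌋ = 2, remainder 1

2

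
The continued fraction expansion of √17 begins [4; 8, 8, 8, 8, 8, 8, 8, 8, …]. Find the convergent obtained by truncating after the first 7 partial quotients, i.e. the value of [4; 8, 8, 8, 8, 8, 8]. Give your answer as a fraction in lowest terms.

Start with 8.
8 + 1/(8/1) = 8 + 1/8 = 65/8
8 + 1/(65/8) = 8 + 8/65 = 528/65
8 + 1/(528/65) = 8 + 65/528 = 4289/528
8 + 1/(4289/528) = 8 + 528/4289 = 34840/4289
8 + 1/(34840/4289) = 8 + 4289/34840 = 283009/34840
4 + 1/(283009/34840) = 4 + 34840/283009 = 1166876/283009

1166876/283009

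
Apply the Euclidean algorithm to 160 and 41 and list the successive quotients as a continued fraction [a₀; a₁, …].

⌊160/41⌋ = 3, remainder 37
⌊41/37⌋ = 1, remainder 4
⌊37/4⌋ = 9, remainder 1
⌊4/1⌋ = 4, remainder 0

[3; 1, 9, 4]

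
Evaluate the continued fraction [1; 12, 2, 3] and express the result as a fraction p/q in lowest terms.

Collapse the nested fraction from the inside out:
Start with 3.
2 + 1/(3/1) = 2 + 1/3 = 7/3
12 + 1/(7/3) = 12 + 3/7 = 87/7
1 + 1/(87/7) = 1 + 7/87 = 94/87

94/87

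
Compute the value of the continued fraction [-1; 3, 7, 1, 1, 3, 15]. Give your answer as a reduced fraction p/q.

-1727/2537

Start with 15.
3 + 1/(15/1) = 3 + 1/15 = 46/15
1 + 1/(46/15) = 1 + 15/46 = 61/46
1 + 1/(61/46) = 1 + 46/61 = 107/61
7 + 1/(107/61) = 7 + 61/107 = 810/107
3 + 1/(810/107) = 3 + 107/810 = 2537/810
-1 + 1/(2537/810) = -1 + 810/2537 = -1727/2537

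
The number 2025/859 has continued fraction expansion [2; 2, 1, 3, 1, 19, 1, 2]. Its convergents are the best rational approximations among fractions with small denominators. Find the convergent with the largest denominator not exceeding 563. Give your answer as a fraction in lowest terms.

List convergents until the denominator exceeds the bound:
a_0 = 2: 2/1  (≤ bound)
a_1 = 2: 5/2  (≤ bound)
a_2 = 1: 7/3  (≤ bound)
a_3 = 3: 26/11  (≤ bound)
a_4 = 1: 33/14  (≤ bound)
a_5 = 19: 653/277  (≤ bound)
a_6 = 1: 686/291  (≤ bound)
a_7 = 2: 2025/859  (> 563, stop)

686/291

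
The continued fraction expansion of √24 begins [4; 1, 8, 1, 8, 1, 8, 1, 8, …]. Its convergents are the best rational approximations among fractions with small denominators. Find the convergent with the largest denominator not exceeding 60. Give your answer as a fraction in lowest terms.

a_0 = 4: 4/1  (≤ bound)
a_1 = 1: 5/1  (≤ bound)
a_2 = 8: 44/9  (≤ bound)
a_3 = 1: 49/10  (≤ bound)
a_4 = 8: 436/89  (> 60, stop)

49/10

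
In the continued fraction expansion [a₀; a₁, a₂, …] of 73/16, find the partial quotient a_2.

Run the Euclidean algorithm, recording each quotient:
⌊73/16⌋ = 4, remainder 9
⌊16/9⌋ = 1, remainder 7
⌊9/7⌋ = 1, remainder 2

1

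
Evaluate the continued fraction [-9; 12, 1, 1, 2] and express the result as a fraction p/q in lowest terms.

-562/63

Build up convergents one term at a time:
a_0 = -9: -9/1
a_1 = 12: -107/12
a_2 = 1: -116/13
a_3 = 1: -223/25
a_4 = 2: -562/63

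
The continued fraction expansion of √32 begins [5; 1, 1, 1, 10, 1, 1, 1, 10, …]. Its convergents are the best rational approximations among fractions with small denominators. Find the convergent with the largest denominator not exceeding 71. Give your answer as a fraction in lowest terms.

a_0 = 5: 5/1  (≤ bound)
a_1 = 1: 6/1  (≤ bound)
a_2 = 1: 11/2  (≤ bound)
a_3 = 1: 17/3  (≤ bound)
a_4 = 10: 181/32  (≤ bound)
a_5 = 1: 198/35  (≤ bound)
a_6 = 1: 379/67  (≤ bound)
a_7 = 1: 577/102  (> 71, stop)

379/67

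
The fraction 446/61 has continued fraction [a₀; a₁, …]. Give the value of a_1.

3

⌊446/61⌋ = 7, remainder 19
⌊61/19⌋ = 3, remainder 4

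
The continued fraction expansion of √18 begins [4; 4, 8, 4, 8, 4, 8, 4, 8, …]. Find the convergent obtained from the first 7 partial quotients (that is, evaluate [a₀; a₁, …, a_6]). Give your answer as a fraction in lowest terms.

Collapse the nested fraction from the inside out:
Start with 8.
4 + 1/(8/1) = 4 + 1/8 = 33/8
8 + 1/(33/8) = 8 + 8/33 = 272/33
4 + 1/(272/33) = 4 + 33/272 = 1121/272
8 + 1/(1121/272) = 8 + 272/1121 = 9240/1121
4 + 1/(9240/1121) = 4 + 1121/9240 = 38081/9240
4 + 1/(38081/9240) = 4 + 9240/38081 = 161564/38081

161564/38081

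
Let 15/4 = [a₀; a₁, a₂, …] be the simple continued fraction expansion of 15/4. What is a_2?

3

15 = 3·4 + 3, so a_0 = 3
4 = 1·3 + 1, so a_1 = 1
3 = 3·1 + 0, so a_2 = 3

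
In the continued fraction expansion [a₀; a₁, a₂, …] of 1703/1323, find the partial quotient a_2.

2

Run the Euclidean algorithm, recording each quotient:
1703 ÷ 1323 → quotient 1, remainder 380
1323 ÷ 380 → quotient 3, remainder 183
380 ÷ 183 → quotient 2, remainder 14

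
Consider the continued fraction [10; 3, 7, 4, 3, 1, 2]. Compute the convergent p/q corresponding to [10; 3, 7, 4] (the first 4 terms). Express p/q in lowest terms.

939/91

Start with 4.
7 + 1/(4/1) = 7 + 1/4 = 29/4
3 + 1/(29/4) = 3 + 4/29 = 91/29
10 + 1/(91/29) = 10 + 29/91 = 939/91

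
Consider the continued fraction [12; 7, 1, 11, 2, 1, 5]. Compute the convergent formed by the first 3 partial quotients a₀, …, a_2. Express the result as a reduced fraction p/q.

97/8

a_0 = 12: 12/1
a_1 = 7: 85/7
a_2 = 1: 97/8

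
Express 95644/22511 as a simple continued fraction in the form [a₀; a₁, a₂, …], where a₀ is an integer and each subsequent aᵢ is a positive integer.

Repeatedly divide and take the remainder:
95644 = 4·22511 + 5600, so a_0 = 4
22511 = 4·5600 + 111, so a_1 = 4
5600 = 50·111 + 50, so a_2 = 50
111 = 2·50 + 11, so a_3 = 2
50 = 4·11 + 6, so a_4 = 4
11 = 1·6 + 5, so a_5 = 1
6 = 1·5 + 1, so a_6 = 1
5 = 5·1 + 0, so a_7 = 5

[4; 4, 50, 2, 4, 1, 1, 5]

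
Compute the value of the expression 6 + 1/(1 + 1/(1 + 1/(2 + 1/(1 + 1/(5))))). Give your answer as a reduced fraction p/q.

263/40

Start with 5.
1 + 1/(5/1) = 1 + 1/5 = 6/5
2 + 1/(6/5) = 2 + 5/6 = 17/6
1 + 1/(17/6) = 1 + 6/17 = 23/17
1 + 1/(23/17) = 1 + 17/23 = 40/23
6 + 1/(40/23) = 6 + 23/40 = 263/40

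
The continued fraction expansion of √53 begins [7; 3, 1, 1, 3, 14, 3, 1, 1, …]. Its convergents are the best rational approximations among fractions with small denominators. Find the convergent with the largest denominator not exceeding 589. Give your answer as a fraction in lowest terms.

a_0 = 7: 7/1  (≤ bound)
a_1 = 3: 22/3  (≤ bound)
a_2 = 1: 29/4  (≤ bound)
a_3 = 1: 51/7  (≤ bound)
a_4 = 3: 182/25  (≤ bound)
a_5 = 14: 2599/357  (≤ bound)
a_6 = 3: 7979/1096  (> 589, stop)

2599/357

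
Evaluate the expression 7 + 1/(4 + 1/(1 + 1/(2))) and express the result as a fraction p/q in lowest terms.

101/14

a_0 = 7: 7/1
a_1 = 4: 29/4
a_2 = 1: 36/5
a_3 = 2: 101/14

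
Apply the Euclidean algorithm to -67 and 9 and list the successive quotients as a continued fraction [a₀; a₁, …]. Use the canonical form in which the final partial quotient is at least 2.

Run the Euclidean algorithm, recording each quotient:
-67 ÷ 9 → quotient -8, remainder 5
9 ÷ 5 → quotient 1, remainder 4
5 ÷ 4 → quotient 1, remainder 1
4 ÷ 1 → quotient 4, remainder 0

[-8; 1, 1, 4]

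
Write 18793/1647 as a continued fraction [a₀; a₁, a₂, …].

[11; 2, 2, 3, 2, 3, 12]

⌊18793/1647⌋ = 11, remainder 676
⌊1647/676⌋ = 2, remainder 295
⌊676/295⌋ = 2, remainder 86
⌊295/86⌋ = 3, remainder 37
⌊86/37⌋ = 2, remainder 12
⌊37/12⌋ = 3, remainder 1
⌊12/1⌋ = 12, remainder 0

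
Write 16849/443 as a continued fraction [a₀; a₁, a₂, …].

16849 ÷ 443 → quotient 38, remainder 15
443 ÷ 15 → quotient 29, remainder 8
15 ÷ 8 → quotient 1, remainder 7
8 ÷ 7 → quotient 1, remainder 1
7 ÷ 1 → quotient 7, remainder 0

[38; 29, 1, 1, 7]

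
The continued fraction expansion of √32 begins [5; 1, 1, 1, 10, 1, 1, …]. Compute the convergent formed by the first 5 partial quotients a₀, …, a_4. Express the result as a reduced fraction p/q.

181/32

a_0 = 5: 5/1
a_1 = 1: 6/1
a_2 = 1: 11/2
a_3 = 1: 17/3
a_4 = 10: 181/32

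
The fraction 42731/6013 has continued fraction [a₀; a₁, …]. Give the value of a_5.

42731 = 7·6013 + 640, so a_0 = 7
6013 = 9·640 + 253, so a_1 = 9
640 = 2·253 + 134, so a_2 = 2
253 = 1·134 + 119, so a_3 = 1
134 = 1·119 + 15, so a_4 = 1
119 = 7·15 + 14, so a_5 = 7

7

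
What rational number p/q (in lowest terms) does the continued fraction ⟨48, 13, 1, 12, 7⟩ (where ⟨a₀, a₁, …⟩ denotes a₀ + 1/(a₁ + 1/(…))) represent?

61580/1281

a_0 = 48: 48/1
a_1 = 13: 625/13
a_2 = 1: 673/14
a_3 = 12: 8701/181
a_4 = 7: 61580/1281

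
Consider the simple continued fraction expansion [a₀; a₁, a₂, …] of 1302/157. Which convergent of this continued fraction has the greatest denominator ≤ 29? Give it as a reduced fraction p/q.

141/17

a_0 = 8: 8/1  (≤ bound)
a_1 = 3: 25/3  (≤ bound)
a_2 = 2: 58/7  (≤ bound)
a_3 = 2: 141/17  (≤ bound)
a_4 = 2: 340/41  (> 29, stop)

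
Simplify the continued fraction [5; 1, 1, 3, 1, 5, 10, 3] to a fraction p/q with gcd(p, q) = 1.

Work from the innermost term outward:
Start with 3.
10 + 1/(3/1) = 10 + 1/3 = 31/3
5 + 1/(31/3) = 5 + 3/31 = 158/31
1 + 1/(158/31) = 1 + 31/158 = 189/158
3 + 1/(189/158) = 3 + 158/189 = 725/189
1 + 1/(725/189) = 1 + 189/725 = 914/725
1 + 1/(914/725) = 1 + 725/914 = 1639/914
5 + 1/(1639/914) = 5 + 914/1639 = 9109/1639

9109/1639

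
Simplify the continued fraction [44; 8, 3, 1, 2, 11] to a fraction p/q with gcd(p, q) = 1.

45621/1034

a_0 = 44: 44/1
a_1 = 8: 353/8
a_2 = 3: 1103/25
a_3 = 1: 1456/33
a_4 = 2: 4015/91
a_5 = 11: 45621/1034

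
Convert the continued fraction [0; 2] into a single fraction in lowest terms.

Compute successive convergents:
a_0 = 0: 0/1
a_1 = 2: 1/2

1/2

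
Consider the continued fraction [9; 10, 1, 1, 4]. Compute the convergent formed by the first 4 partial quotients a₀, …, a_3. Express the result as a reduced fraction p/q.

a_0 = 9: 9/1
a_1 = 10: 91/10
a_2 = 1: 100/11
a_3 = 1: 191/21

191/21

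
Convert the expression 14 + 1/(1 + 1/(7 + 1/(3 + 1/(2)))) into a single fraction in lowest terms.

Start with 2.
3 + 1/(2/1) = 3 + 1/2 = 7/2
7 + 1/(7/2) = 7 + 2/7 = 51/7
1 + 1/(51/7) = 1 + 7/51 = 58/51
14 + 1/(58/51) = 14 + 51/58 = 863/58

863/58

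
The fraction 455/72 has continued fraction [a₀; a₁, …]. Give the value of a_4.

2

⌊455/72⌋ = 6, remainder 23
⌊72/23⌋ = 3, remainder 3
⌊23/3⌋ = 7, remainder 2
⌊3/2⌋ = 1, remainder 1
⌊2/1⌋ = 2, remainder 0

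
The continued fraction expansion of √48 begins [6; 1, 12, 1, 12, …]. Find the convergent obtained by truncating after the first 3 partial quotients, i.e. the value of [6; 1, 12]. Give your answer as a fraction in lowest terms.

Starting at the tail and folding back:
Start with 12.
1 + 1/(12/1) = 1 + 1/12 = 13/12
6 + 1/(13/12) = 6 + 12/13 = 90/13

90/13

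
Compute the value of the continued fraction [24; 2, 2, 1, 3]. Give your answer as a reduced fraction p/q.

635/26

Start with 3.
1 + 1/(3/1) = 1 + 1/3 = 4/3
2 + 1/(4/3) = 2 + 3/4 = 11/4
2 + 1/(11/4) = 2 + 4/11 = 26/11
24 + 1/(26/11) = 24 + 11/26 = 635/26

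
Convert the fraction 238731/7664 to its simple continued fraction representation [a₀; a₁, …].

[31; 6, 1, 2, 7, 52]

Repeatedly divide and take the remainder:
⌊238731/7664⌋ = 31, remainder 1147
⌊7664/1147⌋ = 6, remainder 782
⌊1147/782⌋ = 1, remainder 365
⌊782/365⌋ = 2, remainder 52
⌊365/52⌋ = 7, remainder 1
⌊52/1⌋ = 52, remainder 0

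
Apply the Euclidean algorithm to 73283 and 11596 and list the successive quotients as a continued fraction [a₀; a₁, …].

73283 = 6·11596 + 3707, so a_0 = 6
11596 = 3·3707 + 475, so a_1 = 3
3707 = 7·475 + 382, so a_2 = 7
475 = 1·382 + 93, so a_3 = 1
382 = 4·93 + 10, so a_4 = 4
93 = 9·10 + 3, so a_5 = 9
10 = 3·3 + 1, so a_6 = 3
3 = 3·1 + 0, so a_7 = 3

[6; 3, 7, 1, 4, 9, 3, 3]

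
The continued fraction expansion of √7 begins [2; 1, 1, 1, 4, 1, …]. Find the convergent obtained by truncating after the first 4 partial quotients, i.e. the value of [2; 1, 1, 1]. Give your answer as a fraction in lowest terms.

8/3

Work from the innermost term outward:
Start with 1.
1 + 1/(1/1) = 1 + 1/1 = 2/1
1 + 1/(2/1) = 1 + 1/2 = 3/2
2 + 1/(3/2) = 2 + 2/3 = 8/3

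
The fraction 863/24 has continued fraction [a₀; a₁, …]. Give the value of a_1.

Repeatedly divide and take the remainder:
863 = 35·24 + 23, so a_0 = 35
24 = 1·23 + 1, so a_1 = 1

1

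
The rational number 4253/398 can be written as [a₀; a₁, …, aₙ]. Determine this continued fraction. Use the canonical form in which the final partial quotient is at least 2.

Run the Euclidean algorithm, recording each quotient:
4253 = 10·398 + 273, so a_0 = 10
398 = 1·273 + 125, so a_1 = 1
273 = 2·125 + 23, so a_2 = 2
125 = 5·23 + 10, so a_3 = 5
23 = 2·10 + 3, so a_4 = 2
10 = 3·3 + 1, so a_5 = 3
3 = 3·1 + 0, so a_6 = 3

[10; 1, 2, 5, 2, 3, 3]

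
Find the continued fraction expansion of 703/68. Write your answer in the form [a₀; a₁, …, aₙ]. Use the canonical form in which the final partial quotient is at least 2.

⌊703/68⌋ = 10, remainder 23
⌊68/23⌋ = 2, remainder 22
⌊23/22⌋ = 1, remainder 1
⌊22/1⌋ = 22, remainder 0

[10; 2, 1, 22]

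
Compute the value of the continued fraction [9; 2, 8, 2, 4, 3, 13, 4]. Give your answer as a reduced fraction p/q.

a_0 = 9: 9/1
a_1 = 2: 19/2
a_2 = 8: 161/17
a_3 = 2: 341/36
a_4 = 4: 1525/161
a_5 = 3: 4916/519
a_6 = 13: 65433/6908
a_7 = 4: 266648/28151

266648/28151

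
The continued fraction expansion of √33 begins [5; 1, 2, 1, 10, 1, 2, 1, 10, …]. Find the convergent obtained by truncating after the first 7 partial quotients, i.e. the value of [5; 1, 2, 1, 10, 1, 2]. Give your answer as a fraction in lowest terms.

Start with 2.
1 + 1/(2/1) = 1 + 1/2 = 3/2
10 + 1/(3/2) = 10 + 2/3 = 32/3
1 + 1/(32/3) = 1 + 3/32 = 35/32
2 + 1/(35/32) = 2 + 32/35 = 102/35
1 + 1/(102/35) = 1 + 35/102 = 137/102
5 + 1/(137/102) = 5 + 102/137 = 787/137

787/137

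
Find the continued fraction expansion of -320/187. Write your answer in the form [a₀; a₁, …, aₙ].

⌊-320/187⌋ = -2, remainder 54
⌊187/54⌋ = 3, remainder 25
⌊54/25⌋ = 2, remainder 4
⌊25/4⌋ = 6, remainder 1
⌊4/1⌋ = 4, remainder 0

[-2; 3, 2, 6, 4]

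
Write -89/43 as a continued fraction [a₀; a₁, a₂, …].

[-3; 1, 13, 3]

-89 ÷ 43 → quotient -3, remainder 40
43 ÷ 40 → quotient 1, remainder 3
40 ÷ 3 → quotient 13, remainder 1
3 ÷ 1 → quotient 3, remainder 0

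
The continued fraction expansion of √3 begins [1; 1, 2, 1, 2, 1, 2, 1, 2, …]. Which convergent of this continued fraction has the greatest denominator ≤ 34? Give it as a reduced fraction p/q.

List convergents until the denominator exceeds the bound:
a_0 = 1: 1/1  (≤ bound)
a_1 = 1: 2/1  (≤ bound)
a_2 = 2: 5/3  (≤ bound)
a_3 = 1: 7/4  (≤ bound)
a_4 = 2: 19/11  (≤ bound)
a_5 = 1: 26/15  (≤ bound)
a_6 = 2: 71/41  (> 34, stop)

26/15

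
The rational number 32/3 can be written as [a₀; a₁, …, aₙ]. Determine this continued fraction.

[10; 1, 2]

⌊32/3⌋ = 10, remainder 2
⌊3/2⌋ = 1, remainder 1
⌊2/1⌋ = 2, remainder 0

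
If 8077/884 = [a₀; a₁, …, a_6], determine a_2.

3

Run the Euclidean algorithm, recording each quotient:
8077 = 9·884 + 121, so a_0 = 9
884 = 7·121 + 37, so a_1 = 7
121 = 3·37 + 10, so a_2 = 3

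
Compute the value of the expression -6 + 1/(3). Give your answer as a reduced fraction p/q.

a_0 = -6: -6/1
a_1 = 3: -17/3

-17/3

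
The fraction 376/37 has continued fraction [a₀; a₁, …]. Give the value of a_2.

6

Repeatedly divide and take the remainder:
376 ÷ 37 → quotient 10, remainder 6
37 ÷ 6 → quotient 6, remainder 1
6 ÷ 1 → quotient 6, remainder 0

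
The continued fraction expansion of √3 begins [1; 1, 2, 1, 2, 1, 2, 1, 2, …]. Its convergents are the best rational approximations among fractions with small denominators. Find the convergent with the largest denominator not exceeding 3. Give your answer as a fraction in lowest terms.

5/3

a_0 = 1: 1/1  (≤ bound)
a_1 = 1: 2/1  (≤ bound)
a_2 = 2: 5/3  (≤ bound)
a_3 = 1: 7/4  (> 3, stop)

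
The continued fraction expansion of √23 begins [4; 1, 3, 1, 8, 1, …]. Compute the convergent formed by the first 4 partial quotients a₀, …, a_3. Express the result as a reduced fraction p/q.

24/5

a_0 = 4: 4/1
a_1 = 1: 5/1
a_2 = 3: 19/4
a_3 = 1: 24/5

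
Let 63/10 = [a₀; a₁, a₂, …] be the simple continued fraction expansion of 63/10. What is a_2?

63 ÷ 10 → quotient 6, remainder 3
10 ÷ 3 → quotient 3, remainder 1
3 ÷ 1 → quotient 3, remainder 0

3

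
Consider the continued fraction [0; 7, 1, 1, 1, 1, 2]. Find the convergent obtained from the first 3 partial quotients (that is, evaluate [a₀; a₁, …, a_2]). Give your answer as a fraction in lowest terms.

1/8

Build up convergents one term at a time:
a_0 = 0: 0/1
a_1 = 7: 1/7
a_2 = 1: 1/8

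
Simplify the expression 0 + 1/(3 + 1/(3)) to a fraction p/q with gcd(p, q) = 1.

3/10

Build up convergents one term at a time:
a_0 = 0: 0/1
a_1 = 3: 1/3
a_2 = 3: 3/10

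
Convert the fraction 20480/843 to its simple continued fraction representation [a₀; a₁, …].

20480 ÷ 843 → quotient 24, remainder 248
843 ÷ 248 → quotient 3, remainder 99
248 ÷ 99 → quotient 2, remainder 50
99 ÷ 50 → quotient 1, remainder 49
50 ÷ 49 → quotient 1, remainder 1
49 ÷ 1 → quotient 49, remainder 0

[24; 3, 2, 1, 1, 49]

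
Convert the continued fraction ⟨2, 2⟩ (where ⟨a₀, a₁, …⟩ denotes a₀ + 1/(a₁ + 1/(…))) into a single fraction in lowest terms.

a_0 = 2: 2/1
a_1 = 2: 5/2

5/2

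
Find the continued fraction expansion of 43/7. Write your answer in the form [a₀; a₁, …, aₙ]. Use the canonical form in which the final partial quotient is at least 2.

⌊43/7⌋ = 6, remainder 1
⌊7/1⌋ = 7, remainder 0

[6; 7]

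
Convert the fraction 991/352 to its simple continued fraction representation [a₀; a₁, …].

[2; 1, 4, 2, 2, 2, 5]

991 = 2·352 + 287, so a_0 = 2
352 = 1·287 + 65, so a_1 = 1
287 = 4·65 + 27, so a_2 = 4
65 = 2·27 + 11, so a_3 = 2
27 = 2·11 + 5, so a_4 = 2
11 = 2·5 + 1, so a_5 = 2
5 = 5·1 + 0, so a_6 = 5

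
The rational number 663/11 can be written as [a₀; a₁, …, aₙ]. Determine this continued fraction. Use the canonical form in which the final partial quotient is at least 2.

⌊663/11⌋ = 60, remainder 3
⌊11/3⌋ = 3, remainder 2
⌊3/2⌋ = 1, remainder 1
⌊2/1⌋ = 2, remainder 0

[60; 3, 1, 2]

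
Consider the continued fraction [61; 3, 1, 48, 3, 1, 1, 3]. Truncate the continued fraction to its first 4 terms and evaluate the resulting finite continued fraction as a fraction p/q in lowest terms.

Start with 48.
1 + 1/(48/1) = 1 + 1/48 = 49/48
3 + 1/(49/48) = 3 + 48/49 = 195/49
61 + 1/(195/49) = 61 + 49/195 = 11944/195

11944/195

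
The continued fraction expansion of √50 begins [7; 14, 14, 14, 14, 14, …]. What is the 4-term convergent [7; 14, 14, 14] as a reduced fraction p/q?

19601/2772

Start with 14.
14 + 1/(14/1) = 14 + 1/14 = 197/14
14 + 1/(197/14) = 14 + 14/197 = 2772/197
7 + 1/(2772/197) = 7 + 197/2772 = 19601/2772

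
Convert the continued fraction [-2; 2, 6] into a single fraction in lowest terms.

-20/13

a_0 = -2: -2/1
a_1 = 2: -3/2
a_2 = 6: -20/13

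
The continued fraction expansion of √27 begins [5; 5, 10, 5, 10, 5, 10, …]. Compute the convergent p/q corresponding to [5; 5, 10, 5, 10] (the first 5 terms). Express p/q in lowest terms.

Collapse the nested fraction from the inside out:
Start with 10.
5 + 1/(10/1) = 5 + 1/10 = 51/10
10 + 1/(51/10) = 10 + 10/51 = 520/51
5 + 1/(520/51) = 5 + 51/520 = 2651/520
5 + 1/(2651/520) = 5 + 520/2651 = 13775/2651

13775/2651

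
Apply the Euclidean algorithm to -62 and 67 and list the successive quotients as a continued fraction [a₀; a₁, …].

[-1; 13, 2, 2]

⌊-62/67⌋ = -1, remainder 5
⌊67/5⌋ = 13, remainder 2
⌊5/2⌋ = 2, remainder 1
⌊2/1⌋ = 2, remainder 0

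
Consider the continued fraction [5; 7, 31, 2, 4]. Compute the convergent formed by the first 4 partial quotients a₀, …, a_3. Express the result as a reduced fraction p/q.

2278/443

Start with 2.
31 + 1/(2/1) = 31 + 1/2 = 63/2
7 + 1/(63/2) = 7 + 2/63 = 443/63
5 + 1/(443/63) = 5 + 63/443 = 2278/443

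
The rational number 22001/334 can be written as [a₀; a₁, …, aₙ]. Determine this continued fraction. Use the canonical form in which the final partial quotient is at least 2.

Apply division with remainder until the remainder is 0:
22001 = 65·334 + 291, so a_0 = 65
334 = 1·291 + 43, so a_1 = 1
291 = 6·43 + 33, so a_2 = 6
43 = 1·33 + 10, so a_3 = 1
33 = 3·10 + 3, so a_4 = 3
10 = 3·3 + 1, so a_5 = 3
3 = 3·1 + 0, so a_6 = 3

[65; 1, 6, 1, 3, 3, 3]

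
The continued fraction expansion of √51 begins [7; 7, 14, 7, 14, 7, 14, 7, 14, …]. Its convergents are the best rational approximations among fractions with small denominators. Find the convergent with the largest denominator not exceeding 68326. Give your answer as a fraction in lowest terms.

70693/9899

List convergents until the denominator exceeds the bound:
a_0 = 7: 7/1  (≤ bound)
a_1 = 7: 50/7  (≤ bound)
a_2 = 14: 707/99  (≤ bound)
a_3 = 7: 4999/700  (≤ bound)
a_4 = 14: 70693/9899  (≤ bound)
a_5 = 7: 499850/69993  (> 68326, stop)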